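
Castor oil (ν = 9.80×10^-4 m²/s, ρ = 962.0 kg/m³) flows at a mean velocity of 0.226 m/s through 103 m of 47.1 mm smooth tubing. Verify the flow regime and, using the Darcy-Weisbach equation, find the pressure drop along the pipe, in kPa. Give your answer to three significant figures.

Re = VD/ν = 0.226·0.04710/9.80×10^-4 = 10.9 → laminar (Re < 2300)
f = 64/Re = 5.892
h_f = f(L/D)V²/(2g) = 5.892·(103/0.04710)·0.226²/(2·9.81) = 33.54 m
Δp = ρg·h_f = 962.0·9.81·33.54 = 316.6 kPa

Δp ≈ 317 kPa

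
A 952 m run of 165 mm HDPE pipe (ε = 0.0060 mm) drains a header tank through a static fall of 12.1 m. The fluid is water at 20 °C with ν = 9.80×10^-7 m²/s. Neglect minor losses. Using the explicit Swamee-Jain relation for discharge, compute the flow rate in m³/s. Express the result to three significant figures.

Swamee-Jain (Type II): Q = -0.965·√(gD⁵h_f/L)·ln[ε/(3.7D) + √(3.17ν²L/(gD³h_f))]
√(gD⁵h_f/L) = √(9.81·0.165⁵·12.1/952) = 0.003905
ε/(3.7D) = 9.83×10^-6; √(3.17ν²L/(gD³h_f)) = 7.37×10^-5
Q = -0.965·0.003905·ln(8.355×10^-5) = 0.03538 m³/s
Check: V = 1.65 m/s, Re = 2.79×10^5, f = 0.01497, h_f = 12.1 m ≈ 12.1 m ✓

Q ≈ 0.0354 m³/s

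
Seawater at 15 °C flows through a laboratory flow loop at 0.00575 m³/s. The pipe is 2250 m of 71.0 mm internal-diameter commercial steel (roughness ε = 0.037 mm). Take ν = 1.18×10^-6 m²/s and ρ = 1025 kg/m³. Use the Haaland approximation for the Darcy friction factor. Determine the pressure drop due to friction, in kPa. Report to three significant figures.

Δp ≈ 703 kPa

V = 4Q/(πD²) = 4·0.00575/(π·0.0710²) = 1.452 m/s
Re = VD/ν = 1.452·0.0710/1.18×10^-6 = 8.74×10^4 → turbulent
ε/D = 0.037/71.0 = 5.21×10^-4
Haaland: f = 0.02051
h_f = f(L/D)V²/(2g) = 0.02051·(2250/0.0710)·1.452²/(2·9.81) = 69.87 m
Δp = ρg·h_f = 1025·9.81·69.87 = 702.6 kPa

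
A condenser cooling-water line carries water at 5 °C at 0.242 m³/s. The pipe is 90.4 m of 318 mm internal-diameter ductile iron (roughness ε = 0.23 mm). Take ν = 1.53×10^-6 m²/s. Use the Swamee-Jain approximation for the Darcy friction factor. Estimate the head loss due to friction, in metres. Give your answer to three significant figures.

V = 4Q/(πD²) = 4·0.242/(π·0.318²) = 3.047 m/s
Re = VD/ν = 3.047·0.318/1.53×10^-6 = 6.33×10^5 → turbulent
ε/D = 0.23/318 = 7.23×10^-4
Swamee-Jain: f = 0.01889
h_f = f(L/D)V²/(2g) = 0.01889·(90.4/0.318)·3.047²/(2·9.81) = 2.540 m

h_f ≈ 2.54 m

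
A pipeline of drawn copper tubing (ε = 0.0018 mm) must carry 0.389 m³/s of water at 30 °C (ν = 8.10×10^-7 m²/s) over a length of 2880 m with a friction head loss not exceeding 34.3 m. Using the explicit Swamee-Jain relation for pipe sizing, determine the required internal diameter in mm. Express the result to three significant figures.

D ≈ 413 mm

Swamee-Jain (Type III): D = 0.66·[ε^1.25·(LQ²/(gh_f))^4.75 + ν·Q^9.4·(L/(gh_f))^5.2]^0.04
LQ²/(gh_f) = 1.295; L/(gh_f) = 8.559
Term 1 = ε^1.25·(…)^4.75 = 2.25×10^-7; Term 2 = ν·Q^9.4·(…)^5.2 = 7.99×10^-6
D = 0.66·(2.25×10^-7 + 7.99×10^-6)^0.04 = 0.4132 m = 413 mm
Check: V = 2.90 m/s, Re = 1.48×10^6, f = 0.01102, h_f = 32.9 m ≈ 34.3 m ✓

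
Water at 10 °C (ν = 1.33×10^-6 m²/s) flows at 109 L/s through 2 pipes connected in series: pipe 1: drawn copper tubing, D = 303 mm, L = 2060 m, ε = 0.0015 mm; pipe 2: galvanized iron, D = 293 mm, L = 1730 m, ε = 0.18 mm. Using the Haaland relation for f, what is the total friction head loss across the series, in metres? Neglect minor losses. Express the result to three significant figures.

H ≈ 25.7 m

Pipe 1: V = 1.512 m/s, Re = 3.44×10^5, ε/D = 4.95×10^-6, f = 0.01402, h_1 = f(L/D)V²/2g = 11.10 m
Pipe 2: V = 1.617 m/s, Re = 3.56×10^5, ε/D = 6.14×10^-4, f = 0.01854, h_2 = f(L/D)V²/2g = 14.58 m
Series → Q common, losses add: H = Σh = 25.68 m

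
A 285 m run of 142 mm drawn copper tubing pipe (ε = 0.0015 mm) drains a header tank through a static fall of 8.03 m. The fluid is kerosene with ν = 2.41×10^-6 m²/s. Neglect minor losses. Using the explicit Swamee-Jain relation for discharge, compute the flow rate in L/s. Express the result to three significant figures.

Swamee-Jain (Type II): Q = -0.965·√(gD⁵h_f/L)·ln[ε/(3.7D) + √(3.17ν²L/(gD³h_f))]
√(gD⁵h_f/L) = √(9.81·0.142⁵·8.03/285) = 0.003995
ε/(3.7D) = 2.85×10^-6; √(3.17ν²L/(gD³h_f)) = 1.53×10^-4
Q = -0.965·0.003995·ln(1.554×10^-4) = 0.03381 m³/s
Check: V = 2.13 m/s, Re = 1.26×10^5, f = 0.01711, h_f = 7.98 m ≈ 8.03 m ✓

Q ≈ 33.8 L/s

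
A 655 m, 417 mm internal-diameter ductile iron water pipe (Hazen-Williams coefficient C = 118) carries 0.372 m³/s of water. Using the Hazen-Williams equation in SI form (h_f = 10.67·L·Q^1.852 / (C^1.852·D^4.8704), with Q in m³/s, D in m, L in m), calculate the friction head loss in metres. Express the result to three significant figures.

h_f = 10.67·655·0.372^1.852 / (118^1.852·0.417^4.8704) = 11.53 m

h_f ≈ 11.5 m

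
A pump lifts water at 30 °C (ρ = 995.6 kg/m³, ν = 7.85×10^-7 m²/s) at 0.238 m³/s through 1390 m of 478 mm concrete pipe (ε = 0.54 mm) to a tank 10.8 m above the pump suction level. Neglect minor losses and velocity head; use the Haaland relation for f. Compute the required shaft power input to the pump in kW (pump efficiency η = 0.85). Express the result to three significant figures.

P_shaft ≈ 44.2 kW

V = 4Q/(πD²) = 1.326 m/s; Re = 8.08×10^5; ε/D = 0.00113; f = 0.02057
h_f = f(L/D)V²/2g = 5.364 m
Total head H = z + h_f = 10.8 + 5.364 = 16.16 m
P_hyd = ρgQH = 995.6·9.81·0.238·16.16 = 37.57 kW
P_shaft = P_hyd/η = 37.57/0.85 = 44.20 kW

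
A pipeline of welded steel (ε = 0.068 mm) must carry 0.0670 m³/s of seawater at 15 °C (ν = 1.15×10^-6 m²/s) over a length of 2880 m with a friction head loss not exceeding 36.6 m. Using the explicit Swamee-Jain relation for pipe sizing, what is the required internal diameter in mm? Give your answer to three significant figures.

D ≈ 221 mm

Swamee-Jain (Type III): D = 0.66·[ε^1.25·(LQ²/(gh_f))^4.75 + ν·Q^9.4·(L/(gh_f))^5.2]^0.04
LQ²/(gh_f) = 0.03601; L/(gh_f) = 8.021
Term 1 = ε^1.25·(…)^4.75 = 8.58×10^-13; Term 2 = ν·Q^9.4·(…)^5.2 = 5.34×10^-13
D = 0.66·(8.58×10^-13 + 5.34×10^-13)^0.04 = 0.2215 m = 221 mm
Check: V = 1.74 m/s, Re = 3.35×10^5, f = 0.01694, h_f = 34.0 m ≈ 36.6 m ✓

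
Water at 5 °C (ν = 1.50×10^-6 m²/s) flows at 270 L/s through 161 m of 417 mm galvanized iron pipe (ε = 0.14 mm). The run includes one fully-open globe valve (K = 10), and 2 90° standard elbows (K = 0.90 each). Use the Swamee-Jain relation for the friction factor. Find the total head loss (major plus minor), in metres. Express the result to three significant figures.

V = 4Q/(πD²) = 1.977 m/s; V²/2g = 0.1992 m
Re = 5.50×10^5, ε/D = 3.36×10^-4 → f = 0.01655 (Swamee-Jain)
Major: h_f = f(L/D)·V²/2g = 0.01655·386.1·0.1992 = 1.273 m
Minor: ΣK = 11.8; h_m = ΣK·V²/2g = 2.351 m
Total H_L = 1.273 + 2.351 = 3.624 m

H_L ≈ 3.62 m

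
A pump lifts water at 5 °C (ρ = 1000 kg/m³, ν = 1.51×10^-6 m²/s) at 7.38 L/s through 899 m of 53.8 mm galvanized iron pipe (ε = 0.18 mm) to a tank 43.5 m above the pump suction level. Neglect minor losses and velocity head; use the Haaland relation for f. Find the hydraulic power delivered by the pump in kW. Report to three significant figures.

V = 4Q/(πD²) = 3.246 m/s; Re = 1.16×10^5; ε/D = 0.00335; f = 0.02799
h_f = f(L/D)V²/2g = 251.2 m
Total head H = z + h_f = 43.5 + 251.2 = 294.7 m
P_hyd = ρgQH = 1000·9.81·0.00738·294.7 = 21.34 kW

P_hyd ≈ 21.3 kW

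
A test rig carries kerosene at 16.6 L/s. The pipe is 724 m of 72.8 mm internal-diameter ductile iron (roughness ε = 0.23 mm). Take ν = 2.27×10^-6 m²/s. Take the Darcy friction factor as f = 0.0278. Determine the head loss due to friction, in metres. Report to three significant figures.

h_f ≈ 224 m

V = 4Q/(πD²) = 4·0.0166/(π·0.0728²) = 3.988 m/s
h_f = f(L/D)V²/(2g) = 0.02780·(724/0.0728)·3.988²/(2·9.81) = 224.1 m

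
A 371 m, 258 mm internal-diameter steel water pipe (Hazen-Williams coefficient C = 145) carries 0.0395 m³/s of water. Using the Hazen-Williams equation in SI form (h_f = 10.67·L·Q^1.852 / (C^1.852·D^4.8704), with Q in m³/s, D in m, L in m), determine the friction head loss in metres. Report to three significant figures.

h_f = 10.67·371·0.0395^1.852 / (145^1.852·0.258^4.8704) = 0.7265 m

h_f ≈ 0.726 m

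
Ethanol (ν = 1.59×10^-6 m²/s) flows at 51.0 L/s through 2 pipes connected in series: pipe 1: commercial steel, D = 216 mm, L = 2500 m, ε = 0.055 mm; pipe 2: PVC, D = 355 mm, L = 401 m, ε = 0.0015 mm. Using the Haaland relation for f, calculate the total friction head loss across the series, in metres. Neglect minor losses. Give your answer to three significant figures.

Pipe 1: V = 1.392 m/s, Re = 1.89×10^5, ε/D = 2.55×10^-4, f = 0.01734, h_1 = f(L/D)V²/2g = 19.82 m
Pipe 2: V = 0.5153 m/s, Re = 1.15×10^5, ε/D = 4.23×10^-6, f = 0.01733, h_2 = f(L/D)V²/2g = 0.2649 m
Series → Q common, losses add: H = Σh = 20.08 m

H ≈ 20.1 m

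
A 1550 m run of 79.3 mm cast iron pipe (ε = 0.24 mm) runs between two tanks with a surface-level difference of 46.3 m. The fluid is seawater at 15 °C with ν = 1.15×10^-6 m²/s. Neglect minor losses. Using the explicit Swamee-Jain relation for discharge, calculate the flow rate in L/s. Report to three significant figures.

Q ≈ 6.40 L/s

Swamee-Jain (Type II): Q = -0.965·√(gD⁵h_f/L)·ln[ε/(3.7D) + √(3.17ν²L/(gD³h_f))]
√(gD⁵h_f/L) = √(9.81·0.0793⁵·46.3/1550) = 9.586×10^-4
ε/(3.7D) = 8.18×10^-4; √(3.17ν²L/(gD³h_f)) = 1.69×10^-4
Q = -0.965·9.586×10^-4·ln(9.873×10^-4) = 0.006402 m³/s
Check: V = 1.30 m/s, Re = 8.94×10^4, f = 0.02793, h_f = 46.7 m ≈ 46.3 m ✓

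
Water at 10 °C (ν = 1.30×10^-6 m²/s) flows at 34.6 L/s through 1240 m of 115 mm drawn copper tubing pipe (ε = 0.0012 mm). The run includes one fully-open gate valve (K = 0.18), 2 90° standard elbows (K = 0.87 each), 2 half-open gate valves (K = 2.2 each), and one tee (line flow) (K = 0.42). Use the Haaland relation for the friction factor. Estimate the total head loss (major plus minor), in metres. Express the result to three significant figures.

V = 4Q/(πD²) = 3.331 m/s; V²/2g = 0.5656 m
Re = 2.95×10^5, ε/D = 1.04×10^-5 → f = 0.01447 (Haaland)
Major: h_f = f(L/D)·V²/2g = 0.01447·10783·0.5656 = 88.26 m
Minor: ΣK = 6.74; h_m = ΣK·V²/2g = 3.812 m
Total H_L = 88.26 + 3.812 = 92.08 m

H_L ≈ 92.1 m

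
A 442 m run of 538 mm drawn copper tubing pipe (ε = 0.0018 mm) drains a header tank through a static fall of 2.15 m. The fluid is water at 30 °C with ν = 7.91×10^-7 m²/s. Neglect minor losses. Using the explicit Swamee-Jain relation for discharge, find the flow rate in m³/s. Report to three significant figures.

Swamee-Jain (Type II): Q = -0.965·√(gD⁵h_f/L)·ln[ε/(3.7D) + √(3.17ν²L/(gD³h_f))]
√(gD⁵h_f/L) = √(9.81·0.538⁵·2.15/442) = 0.04638
ε/(3.7D) = 9.04×10^-7; √(3.17ν²L/(gD³h_f)) = 1.63×10^-5
Q = -0.965·0.04638·ln(1.724×10^-5) = 0.4909 m³/s
Check: V = 2.16 m/s, Re = 1.47×10^6, f = 0.01100, h_f = 2.15 m ≈ 2.15 m ✓

Q ≈ 0.491 m³/s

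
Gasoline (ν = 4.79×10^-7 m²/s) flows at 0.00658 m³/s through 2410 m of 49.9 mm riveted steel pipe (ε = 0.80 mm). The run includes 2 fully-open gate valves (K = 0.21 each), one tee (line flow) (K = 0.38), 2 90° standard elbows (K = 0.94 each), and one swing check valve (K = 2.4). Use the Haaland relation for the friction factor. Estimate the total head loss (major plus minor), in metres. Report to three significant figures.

V = 4Q/(πD²) = 3.365 m/s; V²/2g = 0.5770 m
Re = 3.51×10^5, ε/D = 0.0160 → f = 0.04498 (Haaland)
Major: h_f = f(L/D)·V²/2g = 0.04498·48297·0.5770 = 1253 m
Minor: ΣK = 5.08; h_m = ΣK·V²/2g = 2.931 m
Total H_L = 1253 + 2.931 = 1256 m

H_L ≈ 1260 m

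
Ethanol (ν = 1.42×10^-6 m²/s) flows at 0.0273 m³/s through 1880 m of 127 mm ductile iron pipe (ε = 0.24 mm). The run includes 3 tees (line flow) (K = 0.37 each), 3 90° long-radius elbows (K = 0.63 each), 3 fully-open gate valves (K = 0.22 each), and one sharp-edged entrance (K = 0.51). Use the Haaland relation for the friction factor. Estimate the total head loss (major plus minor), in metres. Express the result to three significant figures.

V = 4Q/(πD²) = 2.155 m/s; V²/2g = 0.2367 m
Re = 1.93×10^5, ε/D = 0.00189 → f = 0.02396 (Haaland)
Major: h_f = f(L/D)·V²/2g = 0.02396·14803·0.2367 = 83.97 m
Minor: ΣK = 4.17; h_m = ΣK·V²/2g = 0.9871 m
Total H_L = 83.97 + 0.9871 = 84.95 m

H_L ≈ 85.0 m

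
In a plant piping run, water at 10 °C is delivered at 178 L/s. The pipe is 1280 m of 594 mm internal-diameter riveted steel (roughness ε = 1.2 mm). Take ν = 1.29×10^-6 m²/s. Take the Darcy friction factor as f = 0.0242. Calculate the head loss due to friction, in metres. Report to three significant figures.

h_f ≈ 1.10 m

V = 4Q/(πD²) = 4·0.178/(π·0.594²) = 0.6423 m/s
h_f = f(L/D)V²/(2g) = 0.02420·(1280/0.594)·0.6423²/(2·9.81) = 1.097 m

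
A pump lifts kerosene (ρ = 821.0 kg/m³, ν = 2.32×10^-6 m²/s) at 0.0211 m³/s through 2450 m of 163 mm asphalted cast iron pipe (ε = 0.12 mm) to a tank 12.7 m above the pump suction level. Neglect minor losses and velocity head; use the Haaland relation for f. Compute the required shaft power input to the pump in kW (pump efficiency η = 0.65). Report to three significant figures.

P_shaft ≈ 7.80 kW

V = 4Q/(πD²) = 1.011 m/s; Re = 7.10×10^4; ε/D = 7.36×10^-4; f = 0.02187
h_f = f(L/D)V²/2g = 17.13 m
Total head H = z + h_f = 12.7 + 17.13 = 29.83 m
P_hyd = ρgQH = 821.0·9.81·0.0211·29.83 = 5.069 kW
P_shaft = P_hyd/η = 5.069/0.65 = 7.799 kW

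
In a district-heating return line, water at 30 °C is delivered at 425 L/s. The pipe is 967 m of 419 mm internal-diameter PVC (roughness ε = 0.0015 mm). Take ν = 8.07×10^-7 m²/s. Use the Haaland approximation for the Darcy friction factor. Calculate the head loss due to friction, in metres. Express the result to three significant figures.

h_f ≈ 12.1 m

V = 4Q/(πD²) = 4·0.425/(π·0.419²) = 3.082 m/s
Re = VD/ν = 3.082·0.419/8.07×10^-7 = 1.60×10^6 → turbulent
ε/D = 0.0015/419 = 3.58×10^-6
Haaland: f = 0.01080
h_f = f(L/D)V²/(2g) = 0.01080·(967/0.419)·3.082²/(2·9.81) = 12.07 m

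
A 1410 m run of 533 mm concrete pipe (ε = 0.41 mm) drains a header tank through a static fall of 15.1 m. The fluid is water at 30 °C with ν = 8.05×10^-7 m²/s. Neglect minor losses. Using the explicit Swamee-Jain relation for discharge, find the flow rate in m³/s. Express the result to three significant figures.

Q ≈ 0.547 m³/s

Swamee-Jain (Type II): Q = -0.965·√(gD⁵h_f/L)·ln[ε/(3.7D) + √(3.17ν²L/(gD³h_f))]
√(gD⁵h_f/L) = √(9.81·0.533⁵·15.1/1410) = 0.06723
ε/(3.7D) = 2.08×10^-4; √(3.17ν²L/(gD³h_f)) = 1.14×10^-5
Q = -0.965·0.06723·ln(2.193×10^-4) = 0.5466 m³/s
Check: V = 2.45 m/s, Re = 1.62×10^6, f = 0.01874, h_f = 15.2 m ≈ 15.1 m ✓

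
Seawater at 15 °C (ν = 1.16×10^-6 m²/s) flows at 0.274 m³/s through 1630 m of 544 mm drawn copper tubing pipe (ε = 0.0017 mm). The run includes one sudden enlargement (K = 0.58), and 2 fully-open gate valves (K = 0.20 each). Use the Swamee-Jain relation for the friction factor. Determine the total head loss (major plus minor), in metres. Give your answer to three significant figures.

V = 4Q/(πD²) = 1.179 m/s; V²/2g = 0.07083 m
Re = 5.53×10^5, ε/D = 3.12×10^-6 → f = 0.01291 (Swamee-Jain)
Major: h_f = f(L/D)·V²/2g = 0.01291·2996·0.07083 = 2.740 m
Minor: ΣK = 0.980; h_m = ΣK·V²/2g = 0.06941 m
Total H_L = 2.740 + 0.06941 = 2.810 m

H_L ≈ 2.81 m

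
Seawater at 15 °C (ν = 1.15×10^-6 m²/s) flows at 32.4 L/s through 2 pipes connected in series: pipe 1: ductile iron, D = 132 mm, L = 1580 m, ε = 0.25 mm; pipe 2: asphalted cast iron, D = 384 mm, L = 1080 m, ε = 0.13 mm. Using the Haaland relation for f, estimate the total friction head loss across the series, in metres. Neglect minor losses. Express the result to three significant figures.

H ≈ 81.4 m

Pipe 1: V = 2.368 m/s, Re = 2.72×10^5, ε/D = 0.00189, f = 0.02374, h_1 = f(L/D)V²/2g = 81.18 m
Pipe 2: V = 0.2798 m/s, Re = 9.34×10^4, ε/D = 3.39×10^-4, f = 0.01957, h_2 = f(L/D)V²/2g = 0.2195 m
Series → Q common, losses add: H = Σh = 81.40 m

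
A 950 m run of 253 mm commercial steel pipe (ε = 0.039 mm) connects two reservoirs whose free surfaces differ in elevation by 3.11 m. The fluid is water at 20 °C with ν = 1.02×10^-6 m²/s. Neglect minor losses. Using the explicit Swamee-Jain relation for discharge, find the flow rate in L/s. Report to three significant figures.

Swamee-Jain (Type II): Q = -0.965·√(gD⁵h_f/L)·ln[ε/(3.7D) + √(3.17ν²L/(gD³h_f))]
√(gD⁵h_f/L) = √(9.81·0.253⁵·3.11/950) = 0.005770
ε/(3.7D) = 4.17×10^-5; √(3.17ν²L/(gD³h_f)) = 7.96×10^-5
Q = -0.965·0.005770·ln(1.213×10^-4) = 0.05021 m³/s
Check: V = 0.999 m/s, Re = 2.48×10^5, f = 0.01632, h_f = 3.11 m ≈ 3.11 m ✓

Q ≈ 50.2 L/s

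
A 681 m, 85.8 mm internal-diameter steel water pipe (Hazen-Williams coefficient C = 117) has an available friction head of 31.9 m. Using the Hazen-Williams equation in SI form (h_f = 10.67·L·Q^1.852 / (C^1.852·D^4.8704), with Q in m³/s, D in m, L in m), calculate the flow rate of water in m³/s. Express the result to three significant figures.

Q ≈ 0.00978 m³/s

Rearranging: Q = [h_f·C^1.852·D^4.8704 / (10.67·L)]^(1/1.852)
Q = [31.9·117^1.852·0.0858^4.8704 / (10.67·681)]^0.540 = 0.009784 m³/s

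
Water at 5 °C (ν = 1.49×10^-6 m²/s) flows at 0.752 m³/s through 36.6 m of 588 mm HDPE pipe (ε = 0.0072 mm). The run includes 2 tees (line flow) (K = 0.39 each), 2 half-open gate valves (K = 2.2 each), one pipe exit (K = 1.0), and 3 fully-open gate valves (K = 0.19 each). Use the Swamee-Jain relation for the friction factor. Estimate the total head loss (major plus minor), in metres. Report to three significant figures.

H_L ≈ 2.92 m

V = 4Q/(πD²) = 2.769 m/s; V²/2g = 0.3909 m
Re = 1.09×10^6, ε/D = 1.22×10^-5 → f = 0.01175 (Swamee-Jain)
Major: h_f = f(L/D)·V²/2g = 0.01175·62.24·0.3909 = 0.2859 m
Minor: ΣK = 6.75; h_m = ΣK·V²/2g = 2.638 m
Total H_L = 0.2859 + 2.638 = 2.924 m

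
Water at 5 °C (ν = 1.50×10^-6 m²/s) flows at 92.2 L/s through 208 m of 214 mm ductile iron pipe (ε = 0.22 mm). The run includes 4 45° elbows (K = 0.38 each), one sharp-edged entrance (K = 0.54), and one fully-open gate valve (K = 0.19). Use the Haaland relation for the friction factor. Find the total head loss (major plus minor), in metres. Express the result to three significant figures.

H_L ≈ 7.43 m

V = 4Q/(πD²) = 2.563 m/s; V²/2g = 0.3349 m
Re = 3.66×10^5, ε/D = 0.00103 → f = 0.02050 (Haaland)
Major: h_f = f(L/D)·V²/2g = 0.02050·972.0·0.3349 = 6.673 m
Minor: ΣK = 2.25; h_m = ΣK·V²/2g = 0.7535 m
Total H_L = 6.673 + 0.7535 = 7.426 m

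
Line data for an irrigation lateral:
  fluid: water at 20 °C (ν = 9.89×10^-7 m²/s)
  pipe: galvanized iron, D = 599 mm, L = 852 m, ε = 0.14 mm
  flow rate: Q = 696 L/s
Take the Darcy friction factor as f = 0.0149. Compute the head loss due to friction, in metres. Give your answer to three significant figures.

h_f ≈ 6.59 m

V = 4Q/(πD²) = 4·0.696/(π·0.599²) = 2.470 m/s
h_f = f(L/D)V²/(2g) = 0.01490·(852/0.599)·2.470²/(2·9.81) = 6.589 m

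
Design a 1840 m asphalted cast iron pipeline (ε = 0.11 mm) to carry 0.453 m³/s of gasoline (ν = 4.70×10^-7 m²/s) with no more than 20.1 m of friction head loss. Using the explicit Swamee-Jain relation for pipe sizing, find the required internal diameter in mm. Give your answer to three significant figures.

Swamee-Jain (Type III): D = 0.66·[ε^1.25·(LQ²/(gh_f))^4.75 + ν·Q^9.4·(L/(gh_f))^5.2]^0.04
LQ²/(gh_f) = 1.915; L/(gh_f) = 9.332
Term 1 = ε^1.25·(…)^4.75 = 2.47×10^-4; Term 2 = ν·Q^9.4·(…)^5.2 = 3.04×10^-5
D = 0.66·(2.47×10^-4 + 3.04×10^-5)^0.04 = 0.4756 m = 476 mm
Check: V = 2.55 m/s, Re = 2.58×10^6, f = 0.01458, h_f = 18.7 m ≈ 20.1 m ✓

D ≈ 476 mm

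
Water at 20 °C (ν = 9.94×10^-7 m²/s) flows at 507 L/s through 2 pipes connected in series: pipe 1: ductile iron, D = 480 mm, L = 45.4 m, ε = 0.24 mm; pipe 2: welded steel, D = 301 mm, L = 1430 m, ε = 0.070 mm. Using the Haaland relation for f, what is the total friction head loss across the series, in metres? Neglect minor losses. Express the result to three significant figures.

H ≈ 180 m

Pipe 1: V = 2.802 m/s, Re = 1.35×10^6, ε/D = 5.00×10^-4, f = 0.01706, h_1 = f(L/D)V²/2g = 0.6457 m
Pipe 2: V = 7.125 m/s, Re = 2.16×10^6, ε/D = 2.33×10^-4, f = 0.01456, h_2 = f(L/D)V²/2g = 179.0 m
Series → Q common, losses add: H = Σh = 179.6 m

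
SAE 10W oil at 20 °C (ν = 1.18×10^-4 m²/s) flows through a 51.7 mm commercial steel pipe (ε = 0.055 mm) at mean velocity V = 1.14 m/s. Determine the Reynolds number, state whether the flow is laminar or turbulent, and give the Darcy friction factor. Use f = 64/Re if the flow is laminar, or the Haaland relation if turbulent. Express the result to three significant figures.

Re = VD/ν = 1.140·0.0517/1.18×10^-4 = 499
Re < 2300 → laminar → f = 64/Re = 0.1281

Re ≈ 499; laminar; f = 64/Re ≈ 0.128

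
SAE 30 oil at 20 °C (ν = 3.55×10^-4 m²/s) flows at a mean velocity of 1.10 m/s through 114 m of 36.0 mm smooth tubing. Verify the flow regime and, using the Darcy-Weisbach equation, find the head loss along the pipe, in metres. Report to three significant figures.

h_f ≈ 112 m

Re = VD/ν = 1.10·0.03600/3.55×10^-4 = 112 → laminar (Re < 2300)
f = 64/Re = 0.5737
h_f = f(L/D)V²/(2g) = 0.5737·(114/0.03600)·1.10²/(2·9.81) = 112.0 m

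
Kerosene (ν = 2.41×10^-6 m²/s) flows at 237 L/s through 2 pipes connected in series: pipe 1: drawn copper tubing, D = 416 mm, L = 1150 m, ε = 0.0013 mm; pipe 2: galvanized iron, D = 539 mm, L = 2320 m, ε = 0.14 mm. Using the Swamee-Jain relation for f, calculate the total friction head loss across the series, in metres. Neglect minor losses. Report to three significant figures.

H ≈ 10.2 m

Pipe 1: V = 1.744 m/s, Re = 3.01×10^5, ε/D = 3.12×10^-6, f = 0.01440, h_1 = f(L/D)V²/2g = 6.170 m
Pipe 2: V = 1.039 m/s, Re = 2.32×10^5, ε/D = 2.60×10^-4, f = 0.01723, h_2 = f(L/D)V²/2g = 4.078 m
Series → Q common, losses add: H = Σh = 10.25 m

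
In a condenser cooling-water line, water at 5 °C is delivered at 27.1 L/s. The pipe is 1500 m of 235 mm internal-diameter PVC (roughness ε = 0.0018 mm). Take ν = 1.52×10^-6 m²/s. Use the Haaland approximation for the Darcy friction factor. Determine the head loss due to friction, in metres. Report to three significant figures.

V = 4Q/(πD²) = 4·0.0271/(π·0.235²) = 0.6248 m/s
Re = VD/ν = 0.6248·0.235/1.52×10^-6 = 9.66×10^4 → turbulent
ε/D = 0.0018/235 = 7.66×10^-6
Haaland: f = 0.01798
h_f = f(L/D)V²/(2g) = 0.01798·(1500/0.235)·0.6248²/(2·9.81) = 2.284 m

h_f ≈ 2.28 m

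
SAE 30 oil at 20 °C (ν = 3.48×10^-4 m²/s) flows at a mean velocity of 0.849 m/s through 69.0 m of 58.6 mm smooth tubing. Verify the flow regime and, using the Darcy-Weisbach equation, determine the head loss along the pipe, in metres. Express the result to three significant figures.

h_f ≈ 19.4 m

Re = VD/ν = 0.849·0.05860/3.48×10^-4 = 143 → laminar (Re < 2300)
f = 64/Re = 0.4477
h_f = f(L/D)V²/(2g) = 0.4477·(69.0/0.05860)·0.849²/(2·9.81) = 19.37 m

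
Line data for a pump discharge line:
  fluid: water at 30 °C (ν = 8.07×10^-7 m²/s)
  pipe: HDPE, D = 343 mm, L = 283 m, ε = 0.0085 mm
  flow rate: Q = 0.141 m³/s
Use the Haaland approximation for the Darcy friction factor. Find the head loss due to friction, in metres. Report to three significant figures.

h_f ≈ 1.26 m

V = 4Q/(πD²) = 4·0.141/(π·0.343²) = 1.526 m/s
Re = VD/ν = 1.526·0.343/8.07×10^-7 = 6.49×10^5 → turbulent
ε/D = 0.0085/343 = 2.48×10^-5
Haaland: f = 0.01283
h_f = f(L/D)V²/(2g) = 0.01283·(283/0.343)·1.526²/(2·9.81) = 1.256 m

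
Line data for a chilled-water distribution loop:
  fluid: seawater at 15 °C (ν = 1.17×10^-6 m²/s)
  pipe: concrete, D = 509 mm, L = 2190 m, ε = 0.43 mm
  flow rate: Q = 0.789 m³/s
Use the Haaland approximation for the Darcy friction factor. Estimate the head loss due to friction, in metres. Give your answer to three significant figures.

V = 4Q/(πD²) = 4·0.789/(π·0.509²) = 3.877 m/s
Re = VD/ν = 3.877·0.509/1.17×10^-6 = 1.69×10^6 → turbulent
ε/D = 0.43/509 = 8.45×10^-4
Haaland: f = 0.01907
h_f = f(L/D)V²/(2g) = 0.01907·(2190/0.509)·3.877²/(2·9.81) = 62.88 m

h_f ≈ 62.9 m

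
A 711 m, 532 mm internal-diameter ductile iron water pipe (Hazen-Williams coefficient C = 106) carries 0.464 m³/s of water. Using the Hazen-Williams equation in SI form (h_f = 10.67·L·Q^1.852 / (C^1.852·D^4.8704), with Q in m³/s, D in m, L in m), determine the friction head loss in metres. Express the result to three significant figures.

h_f ≈ 7.02 m

h_f = 10.67·711·0.464^1.852 / (106^1.852·0.532^4.8704) = 7.022 m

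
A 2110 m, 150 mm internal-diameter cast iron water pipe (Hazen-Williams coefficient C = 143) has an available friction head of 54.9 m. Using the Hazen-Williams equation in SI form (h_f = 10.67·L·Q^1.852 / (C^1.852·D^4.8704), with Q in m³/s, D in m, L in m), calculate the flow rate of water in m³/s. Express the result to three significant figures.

Q ≈ 0.0378 m³/s

Rearranging: Q = [h_f·C^1.852·D^4.8704 / (10.67·L)]^(1/1.852)
Q = [54.9·143^1.852·0.150^4.8704 / (10.67·2110)]^0.540 = 0.03782 m³/s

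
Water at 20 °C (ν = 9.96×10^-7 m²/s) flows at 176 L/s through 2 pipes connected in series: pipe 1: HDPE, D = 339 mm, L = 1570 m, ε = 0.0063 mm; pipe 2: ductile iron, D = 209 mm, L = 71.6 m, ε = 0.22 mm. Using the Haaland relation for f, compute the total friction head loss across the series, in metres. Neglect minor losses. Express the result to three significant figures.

Pipe 1: V = 1.950 m/s, Re = 6.64×10^5, ε/D = 1.86×10^-5, f = 0.01269, h_1 = f(L/D)V²/2g = 11.39 m
Pipe 2: V = 5.130 m/s, Re = 1.08×10^6, ε/D = 0.00105, f = 0.02016, h_2 = f(L/D)V²/2g = 9.265 m
Series → Q common, losses add: H = Σh = 20.66 m

H ≈ 20.7 m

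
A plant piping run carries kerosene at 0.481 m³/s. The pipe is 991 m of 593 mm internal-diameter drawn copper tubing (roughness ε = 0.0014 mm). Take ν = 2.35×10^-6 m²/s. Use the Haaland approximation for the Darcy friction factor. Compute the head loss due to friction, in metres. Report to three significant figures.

V = 4Q/(πD²) = 4·0.481/(π·0.593²) = 1.742 m/s
Re = VD/ν = 1.742·0.593/2.35×10^-6 = 4.39×10^5 → turbulent
ε/D = 0.0014/593 = 2.36×10^-6
Haaland: f = 0.01339
h_f = f(L/D)V²/(2g) = 0.01339·(991/0.593)·1.742²/(2·9.81) = 3.460 m

h_f ≈ 3.46 m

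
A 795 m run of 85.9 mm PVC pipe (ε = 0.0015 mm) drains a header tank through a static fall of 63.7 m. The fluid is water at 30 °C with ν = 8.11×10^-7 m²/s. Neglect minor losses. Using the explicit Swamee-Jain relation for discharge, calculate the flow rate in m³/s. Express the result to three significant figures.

Q ≈ 0.0177 m³/s

Swamee-Jain (Type II): Q = -0.965·√(gD⁵h_f/L)·ln[ε/(3.7D) + √(3.17ν²L/(gD³h_f))]
√(gD⁵h_f/L) = √(9.81·0.0859⁵·63.7/795) = 0.001917
ε/(3.7D) = 4.72×10^-6; √(3.17ν²L/(gD³h_f)) = 6.47×10^-5
Q = -0.965·0.001917·ln(6.941×10^-5) = 0.01772 m³/s
Check: V = 3.06 m/s, Re = 3.24×10^5, f = 0.01438, h_f = 63.4 m ≈ 63.7 m ✓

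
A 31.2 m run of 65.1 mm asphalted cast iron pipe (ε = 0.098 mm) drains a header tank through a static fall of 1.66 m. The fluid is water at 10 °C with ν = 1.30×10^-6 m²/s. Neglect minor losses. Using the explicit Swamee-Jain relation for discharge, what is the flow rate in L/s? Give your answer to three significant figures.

Swamee-Jain (Type II): Q = -0.965·√(gD⁵h_f/L)·ln[ε/(3.7D) + √(3.17ν²L/(gD³h_f))]
√(gD⁵h_f/L) = √(9.81·0.0651⁵·1.66/31.2) = 7.812×10^-4
ε/(3.7D) = 4.07×10^-4; √(3.17ν²L/(gD³h_f)) = 1.93×10^-4
Q = -0.965·7.812×10^-4·ln(5.997×10^-4) = 0.005593 m³/s
Check: V = 1.68 m/s, Re = 8.41×10^4, f = 0.02429, h_f = 1.67 m ≈ 1.66 m ✓

Q ≈ 5.59 L/s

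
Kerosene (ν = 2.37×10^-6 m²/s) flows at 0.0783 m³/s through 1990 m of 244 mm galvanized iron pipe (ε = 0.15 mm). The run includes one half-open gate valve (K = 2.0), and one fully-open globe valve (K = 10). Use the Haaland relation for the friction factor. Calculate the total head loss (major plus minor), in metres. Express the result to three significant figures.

V = 4Q/(πD²) = 1.675 m/s; V²/2g = 0.1429 m
Re = 1.72×10^5, ε/D = 6.15×10^-4 → f = 0.01945 (Haaland)
Major: h_f = f(L/D)·V²/2g = 0.01945·8156·0.1429 = 22.67 m
Minor: ΣK = 12.0; h_m = ΣK·V²/2g = 1.715 m
Total H_L = 22.67 + 1.715 = 24.38 m

H_L ≈ 24.4 m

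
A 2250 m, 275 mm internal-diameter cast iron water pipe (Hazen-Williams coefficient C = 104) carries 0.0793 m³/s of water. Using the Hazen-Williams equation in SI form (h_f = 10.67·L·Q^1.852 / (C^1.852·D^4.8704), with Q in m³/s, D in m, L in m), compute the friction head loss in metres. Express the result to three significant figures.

h_f = 10.67·2250·0.0793^1.852 / (104^1.852·0.275^4.8704) = 21.72 m

h_f ≈ 21.7 m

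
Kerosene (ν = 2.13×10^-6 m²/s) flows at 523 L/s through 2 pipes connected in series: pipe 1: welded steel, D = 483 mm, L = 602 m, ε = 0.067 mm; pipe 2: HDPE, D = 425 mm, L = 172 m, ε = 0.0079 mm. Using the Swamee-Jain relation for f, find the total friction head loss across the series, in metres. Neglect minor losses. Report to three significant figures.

H ≈ 11.1 m

Pipe 1: V = 2.854 m/s, Re = 6.47×10^5, ε/D = 1.39×10^-4, f = 0.01454, h_1 = f(L/D)V²/2g = 7.524 m
Pipe 2: V = 3.687 m/s, Re = 7.36×10^5, ε/D = 1.86×10^-5, f = 0.01260, h_2 = f(L/D)V²/2g = 3.533 m
Series → Q common, losses add: H = Σh = 11.06 m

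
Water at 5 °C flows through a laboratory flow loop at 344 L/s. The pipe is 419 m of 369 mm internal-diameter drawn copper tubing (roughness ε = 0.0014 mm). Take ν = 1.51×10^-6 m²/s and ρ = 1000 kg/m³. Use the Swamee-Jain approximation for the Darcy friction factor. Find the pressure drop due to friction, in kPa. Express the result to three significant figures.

Δp ≈ 71.5 kPa

V = 4Q/(πD²) = 4·0.344/(π·0.369²) = 3.217 m/s
Re = VD/ν = 3.217·0.369/1.51×10^-6 = 7.86×10^5 → turbulent
ε/D = 0.0014/369 = 3.79×10^-6
Swamee-Jain: f = 0.01217
h_f = f(L/D)V²/(2g) = 0.01217·(419/0.369)·3.217²/(2·9.81) = 7.291 m
Δp = ρg·h_f = 1000·9.81·7.291 = 71.52 kPa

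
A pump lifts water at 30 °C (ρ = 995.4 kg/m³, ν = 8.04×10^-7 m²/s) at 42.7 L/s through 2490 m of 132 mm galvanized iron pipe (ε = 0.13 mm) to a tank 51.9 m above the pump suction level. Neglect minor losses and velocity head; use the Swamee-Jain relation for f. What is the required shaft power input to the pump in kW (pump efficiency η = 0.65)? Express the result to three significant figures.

P_shaft ≈ 155 kW

V = 4Q/(πD²) = 3.120 m/s; Re = 5.12×10^5; ε/D = 9.85×10^-4; f = 0.02027
h_f = f(L/D)V²/2g = 189.8 m
Total head H = z + h_f = 51.9 + 189.8 = 241.7 m
P_hyd = ρgQH = 995.4·9.81·0.0427·241.7 = 100.8 kW
P_shaft = P_hyd/η = 100.8/0.65 = 155.0 kW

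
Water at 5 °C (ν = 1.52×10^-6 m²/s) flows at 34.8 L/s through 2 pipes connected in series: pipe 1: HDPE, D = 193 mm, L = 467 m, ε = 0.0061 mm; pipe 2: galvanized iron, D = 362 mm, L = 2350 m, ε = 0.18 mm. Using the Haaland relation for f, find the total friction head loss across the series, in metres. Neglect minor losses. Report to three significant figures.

Pipe 1: V = 1.190 m/s, Re = 1.51×10^5, ε/D = 3.16×10^-5, f = 0.01655, h_1 = f(L/D)V²/2g = 2.888 m
Pipe 2: V = 0.3381 m/s, Re = 8.05×10^4, ε/D = 4.97×10^-4, f = 0.02065, h_2 = f(L/D)V²/2g = 0.7811 m
Series → Q common, losses add: H = Σh = 3.669 m

H ≈ 3.67 m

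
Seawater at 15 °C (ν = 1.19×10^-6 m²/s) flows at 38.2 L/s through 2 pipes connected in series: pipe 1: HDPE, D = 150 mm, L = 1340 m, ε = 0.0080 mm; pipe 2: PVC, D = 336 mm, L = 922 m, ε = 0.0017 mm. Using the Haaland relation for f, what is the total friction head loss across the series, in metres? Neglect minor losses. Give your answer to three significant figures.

Pipe 1: V = 2.162 m/s, Re = 2.72×10^5, ε/D = 5.33×10^-5, f = 0.01504, h_1 = f(L/D)V²/2g = 32.01 m
Pipe 2: V = 0.4308 m/s, Re = 1.22×10^5, ε/D = 5.06×10^-6, f = 0.01714, h_2 = f(L/D)V²/2g = 0.4448 m
Series → Q common, losses add: H = Σh = 32.45 m

H ≈ 32.5 m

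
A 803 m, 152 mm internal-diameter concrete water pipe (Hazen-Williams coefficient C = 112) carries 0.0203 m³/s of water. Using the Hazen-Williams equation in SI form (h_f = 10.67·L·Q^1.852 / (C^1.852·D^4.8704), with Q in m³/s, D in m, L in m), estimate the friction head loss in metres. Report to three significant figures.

h_f = 10.67·803·0.0203^1.852 / (112^1.852·0.152^4.8704) = 9.727 m

h_f ≈ 9.73 m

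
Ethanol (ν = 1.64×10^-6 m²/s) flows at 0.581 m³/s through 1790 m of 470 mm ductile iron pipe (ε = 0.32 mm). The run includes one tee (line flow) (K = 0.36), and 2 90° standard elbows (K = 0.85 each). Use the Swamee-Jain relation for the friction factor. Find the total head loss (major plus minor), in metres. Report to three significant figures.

H_L ≈ 41.3 m

V = 4Q/(πD²) = 3.349 m/s; V²/2g = 0.5716 m
Re = 9.60×10^5, ε/D = 6.81×10^-4 → f = 0.01844 (Swamee-Jain)
Major: h_f = f(L/D)·V²/2g = 0.01844·3809·0.5716 = 40.13 m
Minor: ΣK = 2.06; h_m = ΣK·V²/2g = 1.177 m
Total H_L = 40.13 + 1.177 = 41.31 m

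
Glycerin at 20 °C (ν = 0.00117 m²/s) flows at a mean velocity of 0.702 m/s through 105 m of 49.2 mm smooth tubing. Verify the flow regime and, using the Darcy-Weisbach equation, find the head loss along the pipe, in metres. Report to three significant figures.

Re = VD/ν = 0.702·0.04920/0.00117 = 29.5 → laminar (Re < 2300)
f = 64/Re = 2.168
h_f = f(L/D)V²/(2g) = 2.168·(105/0.04920)·0.702²/(2·9.81) = 116.2 m

h_f ≈ 116 m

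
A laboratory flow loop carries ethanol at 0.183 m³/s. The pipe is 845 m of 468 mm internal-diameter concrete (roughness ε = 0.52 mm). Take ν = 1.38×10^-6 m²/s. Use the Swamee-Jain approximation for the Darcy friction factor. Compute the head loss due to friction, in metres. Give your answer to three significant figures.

V = 4Q/(πD²) = 4·0.183/(π·0.468²) = 1.064 m/s
Re = VD/ν = 1.064·0.468/1.38×10^-6 = 3.61×10^5 → turbulent
ε/D = 0.52/468 = 0.00111
Swamee-Jain: f = 0.02104
h_f = f(L/D)V²/(2g) = 0.02104·(845/0.468)·1.064²/(2·9.81) = 2.192 m

h_f ≈ 2.19 m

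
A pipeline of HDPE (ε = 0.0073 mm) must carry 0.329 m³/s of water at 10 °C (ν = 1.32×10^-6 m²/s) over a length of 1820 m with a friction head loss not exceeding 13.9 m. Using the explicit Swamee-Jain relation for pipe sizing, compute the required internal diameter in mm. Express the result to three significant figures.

Swamee-Jain (Type III): D = 0.66·[ε^1.25·(LQ²/(gh_f))^4.75 + ν·Q^9.4·(L/(gh_f))^5.2]^0.04
LQ²/(gh_f) = 1.445; L/(gh_f) = 13.35
Term 1 = ε^1.25·(…)^4.75 = 2.18×10^-6; Term 2 = ν·Q^9.4·(…)^5.2 = 2.72×10^-5
D = 0.66·(2.18×10^-6 + 2.72×10^-5)^0.04 = 0.4348 m = 435 mm
Check: V = 2.22 m/s, Re = 7.30×10^5, f = 0.01258, h_f = 13.2 m ≈ 13.9 m ✓

D ≈ 435 mm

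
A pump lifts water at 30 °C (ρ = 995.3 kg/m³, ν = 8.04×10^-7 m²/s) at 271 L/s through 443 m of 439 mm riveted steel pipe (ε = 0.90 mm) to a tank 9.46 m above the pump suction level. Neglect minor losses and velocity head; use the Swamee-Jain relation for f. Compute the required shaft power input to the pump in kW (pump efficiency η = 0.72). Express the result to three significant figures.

V = 4Q/(πD²) = 1.790 m/s; Re = 9.78×10^5; ε/D = 0.00205; f = 0.02384
h_f = f(L/D)V²/2g = 3.930 m
Total head H = z + h_f = 9.46 + 3.930 = 13.39 m
P_hyd = ρgQH = 995.3·9.81·0.271·13.39 = 35.43 kW
P_shaft = P_hyd/η = 35.43/0.72 = 49.21 kW

P_shaft ≈ 49.2 kW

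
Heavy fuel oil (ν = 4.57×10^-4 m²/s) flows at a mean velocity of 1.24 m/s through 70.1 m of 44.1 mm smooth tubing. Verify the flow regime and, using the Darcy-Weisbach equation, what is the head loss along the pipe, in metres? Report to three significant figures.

Re = VD/ν = 1.24·0.04410/4.57×10^-4 = 120 → laminar (Re < 2300)
f = 64/Re = 0.5349
h_f = f(L/D)V²/(2g) = 0.5349·(70.1/0.04410)·1.24²/(2·9.81) = 66.63 m

h_f ≈ 66.6 m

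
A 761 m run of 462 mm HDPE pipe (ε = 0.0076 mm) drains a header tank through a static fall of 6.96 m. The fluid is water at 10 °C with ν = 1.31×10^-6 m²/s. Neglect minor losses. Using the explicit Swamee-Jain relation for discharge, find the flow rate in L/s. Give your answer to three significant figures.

Swamee-Jain (Type II): Q = -0.965·√(gD⁵h_f/L)·ln[ε/(3.7D) + √(3.17ν²L/(gD³h_f))]
√(gD⁵h_f/L) = √(9.81·0.462⁵·6.96/761) = 0.04346
ε/(3.7D) = 4.45×10^-6; √(3.17ν²L/(gD³h_f)) = 2.48×10^-5
Q = -0.965·0.04346·ln(2.924×10^-5) = 0.4378 m³/s
Check: V = 2.61 m/s, Re = 9.21×10^5, f = 0.01215, h_f = 6.95 m ≈ 6.96 m ✓

Q ≈ 438 L/s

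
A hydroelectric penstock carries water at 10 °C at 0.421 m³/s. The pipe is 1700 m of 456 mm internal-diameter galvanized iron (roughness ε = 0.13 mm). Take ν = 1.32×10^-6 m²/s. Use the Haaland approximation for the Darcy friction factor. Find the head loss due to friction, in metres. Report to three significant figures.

h_f ≈ 19.6 m

V = 4Q/(πD²) = 4·0.421/(π·0.456²) = 2.578 m/s
Re = VD/ν = 2.578·0.456/1.32×10^-6 = 8.91×10^5 → turbulent
ε/D = 0.13/456 = 2.85×10^-4
Haaland: f = 0.01554
h_f = f(L/D)V²/(2g) = 0.01554·(1700/0.456)·2.578²/(2·9.81) = 19.62 m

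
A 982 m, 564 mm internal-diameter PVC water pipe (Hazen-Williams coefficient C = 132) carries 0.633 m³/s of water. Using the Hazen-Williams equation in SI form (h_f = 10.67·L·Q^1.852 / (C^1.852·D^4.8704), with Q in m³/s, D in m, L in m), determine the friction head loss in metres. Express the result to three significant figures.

h_f ≈ 8.64 m

h_f = 10.67·982·0.633^1.852 / (132^1.852·0.564^4.8704) = 8.641 m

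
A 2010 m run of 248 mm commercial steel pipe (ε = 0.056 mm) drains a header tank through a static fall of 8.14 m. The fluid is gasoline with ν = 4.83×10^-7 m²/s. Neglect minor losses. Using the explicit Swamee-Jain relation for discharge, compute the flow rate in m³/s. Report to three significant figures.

Swamee-Jain (Type II): Q = -0.965·√(gD⁵h_f/L)·ln[ε/(3.7D) + √(3.17ν²L/(gD³h_f))]
√(gD⁵h_f/L) = √(9.81·0.248⁵·8.14/2010) = 0.006105
ε/(3.7D) = 6.10×10^-5; √(3.17ν²L/(gD³h_f)) = 3.49×10^-5
Q = -0.965·0.006105·ln(9.596×10^-5) = 0.05450 m³/s
Check: V = 1.13 m/s, Re = 5.79×10^5, f = 0.01557, h_f = 8.19 m ≈ 8.14 m ✓

Q ≈ 0.0545 m³/s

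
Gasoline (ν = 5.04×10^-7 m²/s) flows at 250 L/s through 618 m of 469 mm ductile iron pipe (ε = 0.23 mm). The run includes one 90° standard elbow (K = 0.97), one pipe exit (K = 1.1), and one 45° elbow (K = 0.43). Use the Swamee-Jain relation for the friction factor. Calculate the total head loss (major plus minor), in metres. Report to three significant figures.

V = 4Q/(πD²) = 1.447 m/s; V²/2g = 0.1067 m
Re = 1.35×10^6, ε/D = 4.90×10^-4 → f = 0.01710 (Swamee-Jain)
Major: h_f = f(L/D)·V²/2g = 0.01710·1318·0.1067 = 2.405 m
Minor: ΣK = 2.50; h_m = ΣK·V²/2g = 0.2668 m
Total H_L = 2.405 + 0.2668 = 2.672 m

H_L ≈ 2.67 m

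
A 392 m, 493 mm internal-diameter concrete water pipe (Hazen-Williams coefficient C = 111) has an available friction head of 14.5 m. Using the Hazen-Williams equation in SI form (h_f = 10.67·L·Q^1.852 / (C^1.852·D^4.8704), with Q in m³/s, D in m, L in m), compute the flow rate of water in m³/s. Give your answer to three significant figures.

Rearranging: Q = [h_f·C^1.852·D^4.8704 / (10.67·L)]^(1/1.852)
Q = [14.5·111^1.852·0.493^4.8704 / (10.67·392)]^0.540 = 0.8114 m³/s

Q ≈ 0.811 m³/s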